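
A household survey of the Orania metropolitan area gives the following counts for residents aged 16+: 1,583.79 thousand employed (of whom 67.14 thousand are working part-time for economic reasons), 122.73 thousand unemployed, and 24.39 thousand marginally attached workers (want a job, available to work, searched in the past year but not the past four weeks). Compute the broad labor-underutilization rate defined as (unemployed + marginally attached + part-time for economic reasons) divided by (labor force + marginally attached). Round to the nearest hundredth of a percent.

Labor force = 1,583.79 + 122.73 = 1,706.52 thousand.
Numerator = 122.73 + 24.39 + 67.14 = 214.26 thousand.
Denominator = 1,706.52 + 24.39 = 1,730.91 thousand.
Broad rate = 214.26 / 1,730.91 = 12.38%.

Broad underutilization rate ≈ 12.38%.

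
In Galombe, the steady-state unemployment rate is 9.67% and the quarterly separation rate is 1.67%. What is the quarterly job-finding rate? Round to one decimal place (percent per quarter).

From u* = s/(s+f): f = s·(1−u)/u.
f = 1.67 × (1 − 0.0967) / 0.0967 = 1.5085 / 0.0967 ≈ 15.6% per quarter.

Job-finding rate ≈ 15.6% per quarter.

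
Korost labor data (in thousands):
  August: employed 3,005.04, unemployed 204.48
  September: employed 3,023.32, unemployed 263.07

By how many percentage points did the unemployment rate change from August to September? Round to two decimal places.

August: labor force = 3,005.04 + 204.48 = 3,209.52; u = 204.48/3,209.52 = 6.37%.
September: labor force = 3,023.32 + 263.07 = 3,286.39; u = 263.07/3,286.39 = 8.00%.
Change = 8.00% − 6.37% = +1.63 pp.

The unemployment rate changed by +1.63 percentage points.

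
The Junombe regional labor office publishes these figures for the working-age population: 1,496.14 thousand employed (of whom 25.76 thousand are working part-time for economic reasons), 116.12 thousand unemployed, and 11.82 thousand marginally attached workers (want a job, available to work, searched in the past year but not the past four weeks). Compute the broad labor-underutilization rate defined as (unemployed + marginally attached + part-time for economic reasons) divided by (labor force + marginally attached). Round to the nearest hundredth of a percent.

Broad underutilization rate ≈ 9.46%.

Labor force = 1,496.14 + 116.12 = 1,612.26 thousand.
Numerator = 116.12 + 11.82 + 25.76 = 153.70 thousand.
Denominator = 1,612.26 + 11.82 = 1,624.08 thousand.
Broad rate = 153.70 / 1,624.08 = 9.46%.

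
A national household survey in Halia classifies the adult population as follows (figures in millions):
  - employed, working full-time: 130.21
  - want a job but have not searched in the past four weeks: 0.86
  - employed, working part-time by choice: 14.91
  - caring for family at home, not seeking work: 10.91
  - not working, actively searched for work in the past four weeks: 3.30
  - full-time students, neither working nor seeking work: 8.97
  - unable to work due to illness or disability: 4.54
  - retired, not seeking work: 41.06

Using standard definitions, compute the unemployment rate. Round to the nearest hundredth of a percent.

Employed = 130.21 + 14.91 = 145.12 million.
Unemployed = 3.30 million.
Labor force = 145.12 + 3.30 = 148.42 million.
Unemployment rate = 3.30 / 148.42 = 2.22%.

Unemployment rate ≈ 2.22%.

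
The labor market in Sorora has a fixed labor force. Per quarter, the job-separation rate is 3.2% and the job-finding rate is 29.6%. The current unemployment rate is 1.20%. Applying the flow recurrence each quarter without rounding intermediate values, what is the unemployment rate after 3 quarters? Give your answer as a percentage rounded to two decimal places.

With a fixed labor force, u_{t+1} = u_t + s·(1−u_t) − f·u_t = u_t·(1−s−f) + s.
Here 1−s−f = 0.672 and s = 0.032.
u_1 = 0.012000 × 0.672 + 0.032 = 0.040064.
u_2 = 0.040064 × 0.672 + 0.032 = 0.058923.
u_3 = 0.058923 × 0.672 + 0.032 = 0.071596.

Unemployment rate after three quarters ≈ 7.16%.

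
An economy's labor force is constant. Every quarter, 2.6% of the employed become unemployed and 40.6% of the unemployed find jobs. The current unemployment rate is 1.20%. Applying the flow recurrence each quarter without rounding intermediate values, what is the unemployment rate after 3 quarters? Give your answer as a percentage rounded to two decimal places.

With a fixed labor force, u_{t+1} = u_t + s·(1−u_t) − f·u_t = u_t·(1−s−f) + s.
Here 1−s−f = 0.568 and s = 0.026.
u_1 = 0.012000 × 0.568 + 0.026 = 0.032816.
u_2 = 0.032816 × 0.568 + 0.026 = 0.044639.
u_3 = 0.044639 × 0.568 + 0.026 = 0.051355.

Unemployment rate after three quarters ≈ 5.14%.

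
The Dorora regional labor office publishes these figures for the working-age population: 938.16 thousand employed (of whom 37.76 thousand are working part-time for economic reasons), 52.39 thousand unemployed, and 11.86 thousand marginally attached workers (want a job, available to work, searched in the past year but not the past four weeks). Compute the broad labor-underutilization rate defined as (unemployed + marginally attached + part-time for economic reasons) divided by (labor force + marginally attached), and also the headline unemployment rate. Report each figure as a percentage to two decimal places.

Broad underutilization rate ≈ 10.18%; headline unemployment rate ≈ 5.29%.

Labor force = 938.16 + 52.39 = 990.55 thousand.
Numerator = 52.39 + 11.86 + 37.76 = 102.01 thousand.
Denominator = 990.55 + 11.86 = 1,002.41 thousand.
Broad rate = 102.01 / 1,002.41 = 10.18%.
Headline unemployment rate = 52.39 / 990.55 = 5.29%.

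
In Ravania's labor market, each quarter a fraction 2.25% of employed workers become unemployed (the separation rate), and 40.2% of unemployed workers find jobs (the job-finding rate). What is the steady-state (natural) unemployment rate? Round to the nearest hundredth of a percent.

Steady-state unemployment rate ≈ 5.30%.

At steady state the flows balance: s·E = f·U, so U/(E+U) = s/(s+f).
u* = 2.25 / (2.25 + 40.2) = 2.25 / 42.45 = 5.30%.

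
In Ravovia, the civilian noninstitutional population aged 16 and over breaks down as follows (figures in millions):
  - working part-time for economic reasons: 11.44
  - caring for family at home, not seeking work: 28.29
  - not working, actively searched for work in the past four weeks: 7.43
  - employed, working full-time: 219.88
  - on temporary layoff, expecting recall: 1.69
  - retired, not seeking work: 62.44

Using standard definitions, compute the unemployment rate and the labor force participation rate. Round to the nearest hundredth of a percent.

Unemployment rate ≈ 3.79%; labor force participation rate ≈ 72.60%.

Employed = 11.44 + 219.88 = 231.32 million (anyone who worked, including part-time for economic reasons, counts as employed).
Unemployed = 7.43 + 1.69 = 9.12 million (jobless and actively searching, or on temporary layoff).
Labor force = 231.32 + 9.12 = 240.44 million.
Not in labor force = 28.29 + 62.44 = 90.73 million (those not working and not actively searching are outside the labor force).
Civilian working-age population = 240.44 + 90.73 = 331.17 million.
Unemployment rate = 9.12 / 240.44 = 3.79%.
Labor force participation rate = 240.44 / 331.17 = 72.60%.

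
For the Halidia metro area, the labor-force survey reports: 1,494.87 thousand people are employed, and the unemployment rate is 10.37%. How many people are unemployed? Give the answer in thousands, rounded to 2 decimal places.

About 172.95 thousand are unemployed.

Let U be the number unemployed. The labor force is E + U, and U/(E+U) = 0.1037.
So U = 0.1037 × 1,494.87 / (1 − 0.1037) = 155.0180 / 0.8963 ≈ 172.95 thousand.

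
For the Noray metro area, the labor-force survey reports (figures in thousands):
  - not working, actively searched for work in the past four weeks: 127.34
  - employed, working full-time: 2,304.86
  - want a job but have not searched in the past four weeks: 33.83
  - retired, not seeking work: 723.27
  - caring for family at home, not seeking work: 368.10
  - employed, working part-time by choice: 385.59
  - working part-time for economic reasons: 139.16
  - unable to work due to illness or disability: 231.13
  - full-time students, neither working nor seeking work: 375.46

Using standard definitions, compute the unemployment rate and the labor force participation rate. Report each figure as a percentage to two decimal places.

Unemployment rate ≈ 4.31%; labor force participation rate ≈ 63.06%.

Employed = 2,304.86 + 385.59 + 139.16 = 2,829.61 thousand (anyone who worked, including part-time for economic reasons, counts as employed).
Unemployed = 127.34 thousand.
Labor force = 2,829.61 + 127.34 = 2,956.95 thousand.
Not in labor force = 33.83 + 723.27 + 368.10 + 231.13 + 375.46 = 1,731.79 thousand (those not working and not actively searching are outside the labor force — including those who want a job but have given up searching).
Civilian working-age population = 2,956.95 + 1,731.79 = 4,688.74 thousand.
Unemployment rate = 127.34 / 2,956.95 = 4.31%.
Labor force participation rate = 2,956.95 / 4,688.74 = 63.06%.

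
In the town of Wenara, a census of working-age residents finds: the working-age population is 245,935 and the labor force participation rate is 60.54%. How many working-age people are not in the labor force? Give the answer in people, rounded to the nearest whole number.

Share not in the labor force = 1 − 0.6054 = 0.3946.
Not in labor force = 0.3946 × 245,935 ≈ 97,046.

About 97,046 are not in the labor force.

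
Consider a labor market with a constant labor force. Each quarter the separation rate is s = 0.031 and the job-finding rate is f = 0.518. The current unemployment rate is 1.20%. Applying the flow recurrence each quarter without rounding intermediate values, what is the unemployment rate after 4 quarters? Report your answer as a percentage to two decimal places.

With a fixed labor force, u_{t+1} = u_t + s·(1−u_t) − f·u_t = u_t·(1−s−f) + s.
Here 1−s−f = 0.451 and s = 0.031.
u_1 = 0.012000 × 0.451 + 0.031 = 0.036412.
u_2 = 0.036412 × 0.451 + 0.031 = 0.047422.
u_3 = 0.047422 × 0.451 + 0.031 = 0.052387.
u_4 = 0.052387 × 0.451 + 0.031 = 0.054627.

Unemployment rate after four quarters ≈ 5.46%.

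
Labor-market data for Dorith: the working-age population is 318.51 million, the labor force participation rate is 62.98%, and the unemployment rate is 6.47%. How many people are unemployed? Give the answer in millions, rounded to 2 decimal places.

About 12.98 million are unemployed.

Labor force = 0.6298 × 318.51 = 200.60 million.
Unemployed = 0.0647 × 200.60 ≈ 12.98 million.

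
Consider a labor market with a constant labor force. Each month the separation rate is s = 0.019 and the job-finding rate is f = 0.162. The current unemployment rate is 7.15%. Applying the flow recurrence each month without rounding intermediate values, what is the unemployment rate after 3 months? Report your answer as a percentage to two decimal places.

Unemployment rate after three months ≈ 8.66%.

With a fixed labor force, u_{t+1} = u_t + s·(1−u_t) − f·u_t = u_t·(1−s−f) + s.
Here 1−s−f = 0.819 and s = 0.019.
u_1 = 0.071500 × 0.819 + 0.019 = 0.077558.
u_2 = 0.077558 × 0.819 + 0.019 = 0.082520.
u_3 = 0.082520 × 0.819 + 0.019 = 0.086584.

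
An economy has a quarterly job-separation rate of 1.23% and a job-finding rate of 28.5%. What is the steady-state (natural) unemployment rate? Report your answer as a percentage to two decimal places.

At steady state the flows balance: s·E = f·U, so U/(E+U) = s/(s+f).
u* = 1.23 / (1.23 + 28.5) = 1.23 / 29.73 = 4.14%.

Steady-state unemployment rate ≈ 4.14%.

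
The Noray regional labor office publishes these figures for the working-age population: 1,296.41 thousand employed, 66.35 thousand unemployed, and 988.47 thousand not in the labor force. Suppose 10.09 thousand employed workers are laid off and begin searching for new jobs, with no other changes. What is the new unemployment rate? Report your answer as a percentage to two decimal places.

Initially, labor force = 1,296.41 + 66.35 = 1,362.76 thousand, so u = 66.35/1,362.76 = 4.87%.
After the change, employed falls and unemployed rises by 10.09; labor force unchanged → E = 1,286.32, U = 76.44, labor force = 1,362.76 thousand.
New unemployment rate = 76.44 / 1,362.76 = 5.61%.

New unemployment rate ≈ 5.61%.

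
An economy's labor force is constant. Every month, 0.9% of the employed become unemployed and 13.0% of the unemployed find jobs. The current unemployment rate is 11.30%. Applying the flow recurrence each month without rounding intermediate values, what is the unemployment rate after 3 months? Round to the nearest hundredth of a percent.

With a fixed labor force, u_{t+1} = u_t + s·(1−u_t) − f·u_t = u_t·(1−s−f) + s.
Here 1−s−f = 0.861 and s = 0.009.
u_1 = 0.113000 × 0.861 + 0.009 = 0.106293.
u_2 = 0.106293 × 0.861 + 0.009 = 0.100518.
u_3 = 0.100518 × 0.861 + 0.009 = 0.095546.

Unemployment rate after three months ≈ 9.55%.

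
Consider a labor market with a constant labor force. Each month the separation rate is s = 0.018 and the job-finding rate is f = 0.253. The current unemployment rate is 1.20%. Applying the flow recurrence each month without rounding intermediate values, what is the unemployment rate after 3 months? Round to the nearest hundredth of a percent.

With a fixed labor force, u_{t+1} = u_t + s·(1−u_t) − f·u_t = u_t·(1−s−f) + s.
Here 1−s−f = 0.729 and s = 0.018.
u_1 = 0.012000 × 0.729 + 0.018 = 0.026748.
u_2 = 0.026748 × 0.729 + 0.018 = 0.037499.
u_3 = 0.037499 × 0.729 + 0.018 = 0.045337.

Unemployment rate after three months ≈ 4.53%.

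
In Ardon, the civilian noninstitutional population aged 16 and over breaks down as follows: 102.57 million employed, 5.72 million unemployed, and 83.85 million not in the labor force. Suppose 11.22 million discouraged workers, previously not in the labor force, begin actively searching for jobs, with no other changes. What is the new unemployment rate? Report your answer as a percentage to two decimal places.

New unemployment rate ≈ 14.17%.

Initially, labor force = 102.57 + 5.72 = 108.29 million, so u = 5.72/108.29 = 5.28%.
After the change, unemployed and labor force both rise by 11.22 → E = 102.57, U = 16.94, labor force = 119.51 million.
New unemployment rate = 16.94 / 119.51 = 14.17%.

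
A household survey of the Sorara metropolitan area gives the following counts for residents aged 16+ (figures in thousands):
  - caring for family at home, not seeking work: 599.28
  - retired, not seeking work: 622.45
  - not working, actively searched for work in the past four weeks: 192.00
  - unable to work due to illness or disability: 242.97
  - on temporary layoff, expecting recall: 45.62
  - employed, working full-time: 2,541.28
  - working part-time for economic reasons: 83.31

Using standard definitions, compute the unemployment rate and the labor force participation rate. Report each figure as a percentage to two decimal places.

Unemployment rate ≈ 8.30%; labor force participation rate ≈ 66.15%.

Employed = 2,541.28 + 83.31 = 2,624.59 thousand (anyone who worked, including part-time for economic reasons, counts as employed).
Unemployed = 192.00 + 45.62 = 237.62 thousand (jobless and actively searching, or on temporary layoff).
Labor force = 2,624.59 + 237.62 = 2,862.21 thousand.
Not in labor force = 599.28 + 622.45 + 242.97 = 1,464.70 thousand (those not working and not actively searching are outside the labor force).
Civilian working-age population = 2,862.21 + 1,464.70 = 4,326.91 thousand.
Unemployment rate = 237.62 / 2,862.21 = 8.30%.
Labor force participation rate = 2,862.21 / 4,326.91 = 66.15%.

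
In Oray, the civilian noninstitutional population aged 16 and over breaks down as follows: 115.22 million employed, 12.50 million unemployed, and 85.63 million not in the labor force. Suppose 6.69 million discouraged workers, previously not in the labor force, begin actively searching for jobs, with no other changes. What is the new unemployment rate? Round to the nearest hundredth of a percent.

Initially, labor force = 115.22 + 12.50 = 127.72 million, so u = 12.50/127.72 = 9.79%.
After the change, unemployed and labor force both rise by 6.69 → E = 115.22, U = 19.19, labor force = 134.41 million.
New unemployment rate = 19.19 / 134.41 = 14.28%.

New unemployment rate ≈ 14.28%.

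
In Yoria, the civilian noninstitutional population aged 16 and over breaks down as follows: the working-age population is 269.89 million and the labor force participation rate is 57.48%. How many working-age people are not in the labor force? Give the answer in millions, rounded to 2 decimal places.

Share not in the labor force = 1 − 0.5748 = 0.4252.
Not in labor force = 0.4252 × 269.89 ≈ 114.76 million.

About 114.76 million are not in the labor force.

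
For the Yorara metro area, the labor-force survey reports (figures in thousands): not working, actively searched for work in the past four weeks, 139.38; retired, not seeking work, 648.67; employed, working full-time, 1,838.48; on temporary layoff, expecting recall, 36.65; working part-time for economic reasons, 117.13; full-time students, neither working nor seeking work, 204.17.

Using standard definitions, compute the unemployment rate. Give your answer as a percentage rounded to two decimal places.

Employed = 1,838.48 + 117.13 = 1,955.61 thousand (anyone who worked, including part-time for economic reasons, counts as employed).
Unemployed = 139.38 + 36.65 = 176.03 thousand (jobless and actively searching, or on temporary layoff).
Labor force = 1,955.61 + 176.03 = 2,131.64 thousand.
Unemployment rate = 176.03 / 2,131.64 = 8.26%.

Unemployment rate ≈ 8.26%.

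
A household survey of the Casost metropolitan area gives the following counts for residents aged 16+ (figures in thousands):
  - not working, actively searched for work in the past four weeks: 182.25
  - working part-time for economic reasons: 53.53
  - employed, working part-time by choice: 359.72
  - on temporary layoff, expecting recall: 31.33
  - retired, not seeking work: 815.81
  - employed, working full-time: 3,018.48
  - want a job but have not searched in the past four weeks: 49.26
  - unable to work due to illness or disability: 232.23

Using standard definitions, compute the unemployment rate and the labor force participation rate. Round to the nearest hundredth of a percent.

Unemployment rate ≈ 5.86%; labor force participation rate ≈ 76.86%.

Employed = 53.53 + 359.72 + 3,018.48 = 3,431.73 thousand (anyone who worked, including part-time for economic reasons, counts as employed).
Unemployed = 182.25 + 31.33 = 213.58 thousand (jobless and actively searching, or on temporary layoff).
Labor force = 3,431.73 + 213.58 = 3,645.31 thousand.
Not in labor force = 815.81 + 49.26 + 232.23 = 1,097.30 thousand (those not working and not actively searching are outside the labor force — including those who want a job but have given up searching).
Civilian working-age population = 3,645.31 + 1,097.30 = 4,742.61 thousand.
Unemployment rate = 213.58 / 3,645.31 = 5.86%.
Labor force participation rate = 3,645.31 / 4,742.61 = 76.86%.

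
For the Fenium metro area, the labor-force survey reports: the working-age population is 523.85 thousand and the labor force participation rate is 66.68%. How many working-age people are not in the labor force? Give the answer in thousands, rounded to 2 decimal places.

About 174.55 thousand are not in the labor force.

Share not in the labor force = 1 − 0.6668 = 0.3332.
Not in labor force = 0.3332 × 523.85 ≈ 174.55 thousand.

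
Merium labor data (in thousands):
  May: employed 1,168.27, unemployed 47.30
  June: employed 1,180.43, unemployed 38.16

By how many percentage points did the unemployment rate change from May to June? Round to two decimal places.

May: labor force = 1,168.27 + 47.30 = 1,215.57; u = 47.30/1,215.57 = 3.89%.
June: labor force = 1,180.43 + 38.16 = 1,218.59; u = 38.16/1,218.59 = 3.13%.
Change = 3.13% − 3.89% = −0.76 pp.

The unemployment rate changed by −0.76 percentage points.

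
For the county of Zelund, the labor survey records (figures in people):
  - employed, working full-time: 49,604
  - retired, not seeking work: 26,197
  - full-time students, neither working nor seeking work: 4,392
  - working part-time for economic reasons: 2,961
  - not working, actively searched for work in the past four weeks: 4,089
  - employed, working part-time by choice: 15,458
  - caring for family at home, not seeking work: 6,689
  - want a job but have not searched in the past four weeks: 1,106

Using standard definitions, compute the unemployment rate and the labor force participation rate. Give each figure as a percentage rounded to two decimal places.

Unemployment rate ≈ 5.67%; labor force participation rate ≈ 65.26%.

Employed = 49,604 + 2,961 + 15,458 = 68,023 (anyone who worked, including part-time for economic reasons, counts as employed).
Unemployed = 4,089.
Labor force = 68,023 + 4,089 = 72,112.
Not in labor force = 26,197 + 4,392 + 6,689 + 1,106 = 38,384 (those not working and not actively searching are outside the labor force — including those who want a job but have given up searching).
Civilian working-age population = 72,112 + 38,384 = 110,496.
Unemployment rate = 4,089 / 72,112 = 5.67%.
Labor force participation rate = 72,112 / 110,496 = 65.26%.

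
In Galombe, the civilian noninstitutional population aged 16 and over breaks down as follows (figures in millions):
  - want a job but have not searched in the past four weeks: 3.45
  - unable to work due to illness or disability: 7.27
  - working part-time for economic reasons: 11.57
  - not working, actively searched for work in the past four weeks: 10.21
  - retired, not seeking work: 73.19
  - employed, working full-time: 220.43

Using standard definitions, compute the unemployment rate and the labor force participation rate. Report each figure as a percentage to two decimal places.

Unemployment rate ≈ 4.22%; labor force participation rate ≈ 74.27%.

Employed = 11.57 + 220.43 = 232.00 million (anyone who worked, including part-time for economic reasons, counts as employed).
Unemployed = 10.21 million.
Labor force = 232.00 + 10.21 = 242.21 million.
Not in labor force = 3.45 + 7.27 + 73.19 = 83.91 million (those not working and not actively searching are outside the labor force — including those who want a job but have given up searching).
Civilian working-age population = 242.21 + 83.91 = 326.12 million.
Unemployment rate = 10.21 / 242.21 = 4.22%.
Labor force participation rate = 242.21 / 326.12 = 74.27%.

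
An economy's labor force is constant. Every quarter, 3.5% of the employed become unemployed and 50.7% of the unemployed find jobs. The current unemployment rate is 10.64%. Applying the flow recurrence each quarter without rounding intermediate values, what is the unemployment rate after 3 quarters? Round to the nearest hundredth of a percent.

With a fixed labor force, u_{t+1} = u_t + s·(1−u_t) − f·u_t = u_t·(1−s−f) + s.
Here 1−s−f = 0.458 and s = 0.035.
u_1 = 0.106400 × 0.458 + 0.035 = 0.083731.
u_2 = 0.083731 × 0.458 + 0.035 = 0.073349.
u_3 = 0.073349 × 0.458 + 0.035 = 0.068594.

Unemployment rate after three quarters ≈ 6.86%.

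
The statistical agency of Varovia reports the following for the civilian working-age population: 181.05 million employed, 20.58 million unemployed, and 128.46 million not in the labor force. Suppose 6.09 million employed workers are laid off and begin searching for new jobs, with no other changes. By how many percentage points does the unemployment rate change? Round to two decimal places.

Initially, labor force = 181.05 + 20.58 = 201.63 million, so u = 20.58/201.63 = 10.21%.
After the change, employed falls and unemployed rises by 6.09; labor force unchanged → E = 174.96, U = 26.67, labor force = 201.63 million.
New unemployment rate = 26.67 / 201.63 = 13.23%.
Change = 13.23% − 10.21% = +3.02 percentage points.

The unemployment rate changes by +3.02 percentage points.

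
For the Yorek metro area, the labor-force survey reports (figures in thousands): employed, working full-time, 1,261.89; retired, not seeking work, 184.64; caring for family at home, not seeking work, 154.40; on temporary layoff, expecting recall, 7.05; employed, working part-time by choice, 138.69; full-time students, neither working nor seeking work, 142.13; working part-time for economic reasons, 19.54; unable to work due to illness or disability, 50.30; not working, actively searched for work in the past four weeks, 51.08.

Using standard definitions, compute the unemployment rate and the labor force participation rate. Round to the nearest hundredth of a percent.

Employed = 1,261.89 + 138.69 + 19.54 = 1,420.12 thousand (anyone who worked, including part-time for economic reasons, counts as employed).
Unemployed = 7.05 + 51.08 = 58.13 thousand (jobless and actively searching, or on temporary layoff).
Labor force = 1,420.12 + 58.13 = 1,478.25 thousand.
Not in labor force = 184.64 + 154.40 + 142.13 + 50.30 = 531.47 thousand (those not working and not actively searching are outside the labor force).
Civilian working-age population = 1,478.25 + 531.47 = 2,009.72 thousand.
Unemployment rate = 58.13 / 1,478.25 = 3.93%.
Labor force participation rate = 1,478.25 / 2,009.72 = 73.56%.

Unemployment rate ≈ 3.93%; labor force participation rate ≈ 73.56%.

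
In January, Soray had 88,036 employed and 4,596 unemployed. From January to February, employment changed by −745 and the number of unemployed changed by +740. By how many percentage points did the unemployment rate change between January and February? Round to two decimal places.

The unemployment rate changed by +0.80 percentage points.

January: labor force = 88,036 + 4,596 = 92,632; u = 4,596/92,632 = 4.96%.
February: labor force = 87,291 + 5,336 = 92,627; u = 5,336/92,627 = 5.76%.
Change = 5.76% − 4.96% = +0.80 pp.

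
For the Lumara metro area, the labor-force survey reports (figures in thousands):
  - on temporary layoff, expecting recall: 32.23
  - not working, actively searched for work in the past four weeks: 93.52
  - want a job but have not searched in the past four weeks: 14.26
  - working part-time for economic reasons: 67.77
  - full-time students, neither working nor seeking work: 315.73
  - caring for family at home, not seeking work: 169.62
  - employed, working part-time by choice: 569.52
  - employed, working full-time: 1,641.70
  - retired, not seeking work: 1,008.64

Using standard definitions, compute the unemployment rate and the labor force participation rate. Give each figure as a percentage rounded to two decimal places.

Unemployment rate ≈ 5.23%; labor force participation rate ≈ 61.46%.

Employed = 67.77 + 569.52 + 1,641.70 = 2,278.99 thousand (anyone who worked, including part-time for economic reasons, counts as employed).
Unemployed = 32.23 + 93.52 = 125.75 thousand (jobless and actively searching, or on temporary layoff).
Labor force = 2,278.99 + 125.75 = 2,404.74 thousand.
Not in labor force = 14.26 + 315.73 + 169.62 + 1,008.64 = 1,508.25 thousand (those not working and not actively searching are outside the labor force — including those who want a job but have given up searching).
Civilian working-age population = 2,404.74 + 1,508.25 = 3,912.99 thousand.
Unemployment rate = 125.75 / 2,404.74 = 5.23%.
Labor force participation rate = 2,404.74 / 3,912.99 = 61.46%.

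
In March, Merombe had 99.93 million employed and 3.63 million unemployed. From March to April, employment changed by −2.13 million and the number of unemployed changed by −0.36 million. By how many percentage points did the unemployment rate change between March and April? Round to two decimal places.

March: labor force = 99.93 + 3.63 = 103.56; u = 3.63/103.56 = 3.51%.
April: labor force = 97.80 + 3.27 = 101.07; u = 3.27/101.07 = 3.24%.
Change = 3.24% − 3.51% = −0.27 pp.

The unemployment rate changed by −0.27 percentage points.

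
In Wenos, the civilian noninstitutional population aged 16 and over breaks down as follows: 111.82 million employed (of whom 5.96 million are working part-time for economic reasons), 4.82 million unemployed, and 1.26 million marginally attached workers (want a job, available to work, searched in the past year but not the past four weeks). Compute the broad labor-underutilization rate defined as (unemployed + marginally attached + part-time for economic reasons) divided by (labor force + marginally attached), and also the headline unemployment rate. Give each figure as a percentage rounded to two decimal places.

Labor force = 111.82 + 4.82 = 116.64 million.
Numerator = 4.82 + 1.26 + 5.96 = 12.04 million.
Denominator = 116.64 + 1.26 = 117.90 million.
Broad rate = 12.04 / 117.90 = 10.21%.
Headline unemployment rate = 4.82 / 116.64 = 4.13%.

Broad underutilization rate ≈ 10.21%; headline unemployment rate ≈ 4.13%.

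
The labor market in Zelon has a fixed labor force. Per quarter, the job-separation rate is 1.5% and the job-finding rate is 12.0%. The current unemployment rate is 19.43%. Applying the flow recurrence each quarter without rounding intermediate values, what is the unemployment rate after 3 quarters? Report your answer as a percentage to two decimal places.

With a fixed labor force, u_{t+1} = u_t + s·(1−u_t) − f·u_t = u_t·(1−s−f) + s.
Here 1−s−f = 0.865 and s = 0.015.
u_1 = 0.194300 × 0.865 + 0.015 = 0.183069.
u_2 = 0.183069 × 0.865 + 0.015 = 0.173355.
u_3 = 0.173355 × 0.865 + 0.015 = 0.164952.

Unemployment rate after three quarters ≈ 16.50%.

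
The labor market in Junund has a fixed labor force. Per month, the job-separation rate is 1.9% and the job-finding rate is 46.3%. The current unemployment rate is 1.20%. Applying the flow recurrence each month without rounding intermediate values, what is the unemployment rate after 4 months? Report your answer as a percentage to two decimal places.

With a fixed labor force, u_{t+1} = u_t + s·(1−u_t) − f·u_t = u_t·(1−s−f) + s.
Here 1−s−f = 0.518 and s = 0.019.
u_1 = 0.012000 × 0.518 + 0.019 = 0.025216.
u_2 = 0.025216 × 0.518 + 0.019 = 0.032062.
u_3 = 0.032062 × 0.518 + 0.019 = 0.035608.
u_4 = 0.035608 × 0.518 + 0.019 = 0.037445.

Unemployment rate after four months ≈ 3.74%.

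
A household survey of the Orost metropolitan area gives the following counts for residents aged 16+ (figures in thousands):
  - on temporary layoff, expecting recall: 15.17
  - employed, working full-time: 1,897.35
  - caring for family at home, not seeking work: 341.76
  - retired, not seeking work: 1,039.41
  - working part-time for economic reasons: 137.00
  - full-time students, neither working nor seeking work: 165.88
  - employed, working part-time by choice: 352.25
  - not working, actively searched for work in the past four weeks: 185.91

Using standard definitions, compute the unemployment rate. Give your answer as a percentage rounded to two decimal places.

Unemployment rate ≈ 7.77%.

Employed = 1,897.35 + 137.00 + 352.25 = 2,386.60 thousand (anyone who worked, including part-time for economic reasons, counts as employed).
Unemployed = 15.17 + 185.91 = 201.08 thousand (jobless and actively searching, or on temporary layoff).
Labor force = 2,386.60 + 201.08 = 2,587.68 thousand.
Unemployment rate = 201.08 / 2,587.68 = 7.77%.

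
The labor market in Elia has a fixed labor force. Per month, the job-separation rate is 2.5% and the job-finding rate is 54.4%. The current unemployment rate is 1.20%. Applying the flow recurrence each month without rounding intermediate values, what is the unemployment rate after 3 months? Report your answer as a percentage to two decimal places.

Unemployment rate after three months ≈ 4.14%.

With a fixed labor force, u_{t+1} = u_t + s·(1−u_t) − f·u_t = u_t·(1−s−f) + s.
Here 1−s−f = 0.431 and s = 0.025.
u_1 = 0.012000 × 0.431 + 0.025 = 0.030172.
u_2 = 0.030172 × 0.431 + 0.025 = 0.038004.
u_3 = 0.038004 × 0.431 + 0.025 = 0.041380.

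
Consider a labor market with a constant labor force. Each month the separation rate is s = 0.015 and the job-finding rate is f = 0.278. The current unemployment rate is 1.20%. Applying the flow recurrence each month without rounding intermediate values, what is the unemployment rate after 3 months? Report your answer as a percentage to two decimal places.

Unemployment rate after three months ≈ 3.73%.

With a fixed labor force, u_{t+1} = u_t + s·(1−u_t) − f·u_t = u_t·(1−s−f) + s.
Here 1−s−f = 0.707 and s = 0.015.
u_1 = 0.012000 × 0.707 + 0.015 = 0.023484.
u_2 = 0.023484 × 0.707 + 0.015 = 0.031603.
u_3 = 0.031603 × 0.707 + 0.015 = 0.037343.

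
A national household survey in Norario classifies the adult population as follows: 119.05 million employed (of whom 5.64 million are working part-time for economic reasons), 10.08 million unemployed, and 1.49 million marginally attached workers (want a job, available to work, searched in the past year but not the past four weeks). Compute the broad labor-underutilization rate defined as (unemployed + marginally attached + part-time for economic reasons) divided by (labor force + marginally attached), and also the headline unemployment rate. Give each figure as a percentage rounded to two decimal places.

Broad underutilization rate ≈ 13.18%; headline unemployment rate ≈ 7.81%.

Labor force = 119.05 + 10.08 = 129.13 million.
Numerator = 10.08 + 1.49 + 5.64 = 17.21 million.
Denominator = 129.13 + 1.49 = 130.62 million.
Broad rate = 17.21 / 130.62 = 13.18%.
Headline unemployment rate = 10.08 / 129.13 = 7.81%.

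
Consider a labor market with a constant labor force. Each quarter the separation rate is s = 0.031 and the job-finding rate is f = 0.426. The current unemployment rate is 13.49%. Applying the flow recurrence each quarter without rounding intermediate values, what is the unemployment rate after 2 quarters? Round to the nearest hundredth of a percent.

With a fixed labor force, u_{t+1} = u_t + s·(1−u_t) − f·u_t = u_t·(1−s−f) + s.
Here 1−s−f = 0.543 and s = 0.031.
u_1 = 0.134900 × 0.543 + 0.031 = 0.104251.
u_2 = 0.104251 × 0.543 + 0.031 = 0.087608.

Unemployment rate after two quarters ≈ 8.76%.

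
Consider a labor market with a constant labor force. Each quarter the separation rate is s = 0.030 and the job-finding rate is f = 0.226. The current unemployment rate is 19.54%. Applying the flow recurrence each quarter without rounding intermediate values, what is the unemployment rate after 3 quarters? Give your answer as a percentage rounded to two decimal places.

Unemployment rate after three quarters ≈ 14.94%.

With a fixed labor force, u_{t+1} = u_t + s·(1−u_t) − f·u_t = u_t·(1−s−f) + s.
Here 1−s−f = 0.744 and s = 0.030.
u_1 = 0.195400 × 0.744 + 0.030 = 0.175378.
u_2 = 0.175378 × 0.744 + 0.030 = 0.160481.
u_3 = 0.160481 × 0.744 + 0.030 = 0.149398.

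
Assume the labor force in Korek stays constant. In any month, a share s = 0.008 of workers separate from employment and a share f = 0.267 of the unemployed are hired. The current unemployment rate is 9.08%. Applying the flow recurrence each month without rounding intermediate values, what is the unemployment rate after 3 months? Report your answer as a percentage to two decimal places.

With a fixed labor force, u_{t+1} = u_t + s·(1−u_t) − f·u_t = u_t·(1−s−f) + s.
Here 1−s−f = 0.725 and s = 0.008.
u_1 = 0.090800 × 0.725 + 0.008 = 0.073830.
u_2 = 0.073830 × 0.725 + 0.008 = 0.061527.
u_3 = 0.061527 × 0.725 + 0.008 = 0.052607.

Unemployment rate after three months ≈ 5.26%.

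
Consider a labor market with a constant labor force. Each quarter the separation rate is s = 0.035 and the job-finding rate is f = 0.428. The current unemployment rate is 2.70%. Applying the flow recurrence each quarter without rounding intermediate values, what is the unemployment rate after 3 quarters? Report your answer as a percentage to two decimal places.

Unemployment rate after three quarters ≈ 6.81%.

With a fixed labor force, u_{t+1} = u_t + s·(1−u_t) − f·u_t = u_t·(1−s−f) + s.
Here 1−s−f = 0.537 and s = 0.035.
u_1 = 0.027000 × 0.537 + 0.035 = 0.049499.
u_2 = 0.049499 × 0.537 + 0.035 = 0.061581.
u_3 = 0.061581 × 0.537 + 0.035 = 0.068069.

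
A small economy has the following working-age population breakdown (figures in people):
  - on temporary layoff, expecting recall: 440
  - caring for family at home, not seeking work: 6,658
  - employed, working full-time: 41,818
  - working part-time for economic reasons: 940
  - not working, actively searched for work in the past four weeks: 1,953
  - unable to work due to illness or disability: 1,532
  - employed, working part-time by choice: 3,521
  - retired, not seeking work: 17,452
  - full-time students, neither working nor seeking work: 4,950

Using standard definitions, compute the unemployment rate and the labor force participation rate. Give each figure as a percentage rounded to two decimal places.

Employed = 41,818 + 940 + 3,521 = 46,279 (anyone who worked, including part-time for economic reasons, counts as employed).
Unemployed = 440 + 1,953 = 2,393 (jobless and actively searching, or on temporary layoff).
Labor force = 46,279 + 2,393 = 48,672.
Not in labor force = 6,658 + 1,532 + 17,452 + 4,950 = 30,592 (those not working and not actively searching are outside the labor force).
Civilian working-age population = 48,672 + 30,592 = 79,264.
Unemployment rate = 2,393 / 48,672 = 4.92%.
Labor force participation rate = 48,672 / 79,264 = 61.40%.

Unemployment rate ≈ 4.92%; labor force participation rate ≈ 61.40%.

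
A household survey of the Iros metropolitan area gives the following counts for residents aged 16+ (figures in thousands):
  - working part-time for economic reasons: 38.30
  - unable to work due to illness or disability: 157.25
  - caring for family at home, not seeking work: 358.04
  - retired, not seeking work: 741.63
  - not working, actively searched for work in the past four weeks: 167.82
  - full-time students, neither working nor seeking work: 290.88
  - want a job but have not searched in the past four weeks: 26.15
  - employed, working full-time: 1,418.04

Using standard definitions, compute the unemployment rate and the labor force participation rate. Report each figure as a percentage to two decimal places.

Employed = 38.30 + 1,418.04 = 1,456.34 thousand (anyone who worked, including part-time for economic reasons, counts as employed).
Unemployed = 167.82 thousand.
Labor force = 1,456.34 + 167.82 = 1,624.16 thousand.
Not in labor force = 157.25 + 358.04 + 741.63 + 290.88 + 26.15 = 1,573.95 thousand (those not working and not actively searching are outside the labor force — including those who want a job but have given up searching).
Civilian working-age population = 1,624.16 + 1,573.95 = 3,198.11 thousand.
Unemployment rate = 167.82 / 1,624.16 = 10.33%.
Labor force participation rate = 1,624.16 / 3,198.11 = 50.78%.

Unemployment rate ≈ 10.33%; labor force participation rate ≈ 50.78%.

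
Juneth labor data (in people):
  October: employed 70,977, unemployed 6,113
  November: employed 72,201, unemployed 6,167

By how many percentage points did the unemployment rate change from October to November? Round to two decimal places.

The unemployment rate changed by −0.06 percentage points.

October: labor force = 70,977 + 6,113 = 77,090; u = 6,113/77,090 = 7.93%.
November: labor force = 72,201 + 6,167 = 78,368; u = 6,167/78,368 = 7.87%.
Change = 7.87% − 7.93% = −0.06 pp.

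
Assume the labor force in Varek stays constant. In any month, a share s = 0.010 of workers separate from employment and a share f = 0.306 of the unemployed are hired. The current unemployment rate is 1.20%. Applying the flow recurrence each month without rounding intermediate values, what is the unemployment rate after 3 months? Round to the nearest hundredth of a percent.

Unemployment rate after three months ≈ 2.54%.

With a fixed labor force, u_{t+1} = u_t + s·(1−u_t) − f·u_t = u_t·(1−s−f) + s.
Here 1−s−f = 0.684 and s = 0.010.
u_1 = 0.012000 × 0.684 + 0.010 = 0.018208.
u_2 = 0.018208 × 0.684 + 0.010 = 0.022454.
u_3 = 0.022454 × 0.684 + 0.010 = 0.025359.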